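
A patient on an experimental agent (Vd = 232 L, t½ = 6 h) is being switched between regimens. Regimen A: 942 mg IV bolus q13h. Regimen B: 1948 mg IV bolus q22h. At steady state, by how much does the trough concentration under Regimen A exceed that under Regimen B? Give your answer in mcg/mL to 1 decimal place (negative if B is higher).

Regimen A: f = (1/2)^(13/6) ≈ 0.2227; Cmin,ss = (942/232)·f/(1−f) ≈ 1.163 mcg/mL.
Regimen B: f = (1/2)^(22/6) ≈ 0.0787; Cmin,ss = (1948/232)·f/(1−f) ≈ 0.717 mcg/mL.
Difference ≈ 1.163 − 0.717 ≈ 0.446 mcg/mL.

0.4 mcg/mL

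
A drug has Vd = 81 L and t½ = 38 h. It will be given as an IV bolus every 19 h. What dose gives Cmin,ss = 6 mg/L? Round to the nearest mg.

201 mg

τ/t½ = 19/38 ≈ 0.5, so f = (1/2)^(19/38) ≈ 0.707107.
Cmin,ss = (D/Vd)·f/(1−f), so D = Cmin,ss·Vd·(1−f)/f.
D = 6 × 81 × (1−f)/f ≈ 6 × 81 × 0.41421 ≈ 201.31 mg.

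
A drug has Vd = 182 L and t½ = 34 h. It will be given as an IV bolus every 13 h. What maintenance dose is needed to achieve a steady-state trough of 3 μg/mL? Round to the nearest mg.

τ/t½ = 13/34 ≈ 0.38235, so f = (1/2)^(13/34) ≈ 0.767185.
Cmin,ss = (D/Vd)·f/(1−f), so D = Cmin,ss·Vd·(1−f)/f.
D = 3 × 182 × (1−f)/f ≈ 3 × 182 × 0.30347 ≈ 165.69 mg.

166 mg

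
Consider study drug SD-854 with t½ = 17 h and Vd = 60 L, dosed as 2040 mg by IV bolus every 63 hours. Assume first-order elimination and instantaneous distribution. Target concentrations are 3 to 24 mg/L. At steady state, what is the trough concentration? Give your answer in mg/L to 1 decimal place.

2.8 mg/L

k = ln2/t½ = ln2/17 ≈ 0.040773 h⁻¹; fraction remaining f = e^(−kτ) = e^(−0.040773×63) ≈ 0.0766.
Each bolus raises the concentration by D/Vd = 2040/60 ≈ 34.000 mg/L.
Steady-state trough Cmin,ss = C₀·f/(1−f) ≈ 34.000 × 0.0766/0.9234 ≈ 2.820 mg/L.
Trough 2.8 mg/L vs MEC 3 mg/L: subtherapeutic.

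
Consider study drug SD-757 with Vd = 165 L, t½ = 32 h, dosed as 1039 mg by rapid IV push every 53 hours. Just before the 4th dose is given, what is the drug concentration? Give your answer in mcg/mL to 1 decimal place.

2.8 mcg/mL

f = (1/2)^(τ/t½) = (1/2)^(53/32) ≈ 0.3173.
C₀ = D/Vd = 1039/165 ≈ 6.297 mcg/mL.
Before the 4th dose, 3 doses have been given. Superposition: Cmin = C₀·(f + f² + … + f^3).
≈ 6.297 × (0.3173 + 0.1007 + 0.0319) ≈ 6.297 × 0.4499 ≈ 2.833 mcg/mL.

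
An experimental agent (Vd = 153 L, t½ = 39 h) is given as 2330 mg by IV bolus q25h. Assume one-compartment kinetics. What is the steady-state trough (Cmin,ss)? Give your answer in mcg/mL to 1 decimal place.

27.2 mcg/mL

τ/t½ = 25/39 ≈ 0.64103, so fraction remaining f = (1/2)^(25/39) ≈ 0.6413.
Accumulation ratio R = 1/(1 − f) ≈ 1/0.3587 ≈ 2.7878.
Single-dose peak C₀ = D/Vd = 2330/153 ≈ 15.229 mcg/mL.
Cmax,ss = C₀/(1 − f) ≈ 15.229/0.3587 ≈ 42.456 mcg/mL.
Steady-state trough Cmin,ss = Cmax,ss·f ≈ 42.456 × 0.6413 ≈ 27.227 mcg/mL.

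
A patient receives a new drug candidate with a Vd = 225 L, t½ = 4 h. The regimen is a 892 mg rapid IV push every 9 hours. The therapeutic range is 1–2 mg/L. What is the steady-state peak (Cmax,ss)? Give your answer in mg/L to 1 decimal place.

k = ln2/t½ = ln2/4 ≈ 0.173287 h⁻¹; fraction remaining f = e^(−kτ) = e^(−0.173287×9) ≈ 0.2102.
At steady state, accumulation factor R = 1/(1 − e^(−kτ)) ≈ 1.2661.
Each bolus raises the concentration by D/Vd = 892/225 ≈ 3.964 mg/L.
Steady-state peak Cmax,ss = C₀·R ≈ 3.964 × 1.2661 ≈ 5.019 mg/L.
Peak 5.0 mg/L vs MTC 2 mg/L: exceeds toxic threshold.

5.0 mg/L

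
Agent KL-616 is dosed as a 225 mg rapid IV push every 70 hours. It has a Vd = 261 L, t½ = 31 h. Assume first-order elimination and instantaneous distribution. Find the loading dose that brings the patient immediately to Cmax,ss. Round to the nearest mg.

f = (1/2)^(70/31) ≈ 0.209052; accumulation ratio R = 1/(1−f) ≈ 1.26431.
Loading dose to hit Cmax,ss on first dose: D_load = D_maint·R ≈ 225 × 1.26431 ≈ 284.47 mg.

284 mg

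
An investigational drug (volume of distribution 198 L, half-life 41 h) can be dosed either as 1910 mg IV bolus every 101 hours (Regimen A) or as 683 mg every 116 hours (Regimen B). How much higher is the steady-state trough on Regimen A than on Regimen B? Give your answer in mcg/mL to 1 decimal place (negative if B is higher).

1.6 mcg/mL

Regimen A: f = (1/2)^(101/41) ≈ 0.1813; Cmin,ss = (1910/198)·f/(1−f) ≈ 2.136 mcg/mL.
Regimen B: f = (1/2)^(116/41) ≈ 0.1407; Cmin,ss = (683/198)·f/(1−f) ≈ 0.565 mcg/mL.
Difference ≈ 2.136 − 0.565 ≈ 1.571 mcg/mL.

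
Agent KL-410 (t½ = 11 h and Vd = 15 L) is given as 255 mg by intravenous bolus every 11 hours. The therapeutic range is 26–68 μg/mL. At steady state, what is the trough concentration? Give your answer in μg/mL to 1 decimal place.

The dosing interval is 1 half-life, so f = 2^(−1) = 0.5.
Accumulation ratio R = 1/(1 − f) = 1/0.5 = 2/1.
Single-dose peak C₀ = D/Vd = 255/15 = 17 μg/mL.
Steady-state peak Cmax,ss = C₀·R = 17 × 2/1 ≈ 34.000 μg/mL.
Steady-state trough Cmin,ss = Cmax,ss·f ≈ 34.000 × 0.5 ≈ 17.000 μg/mL.
Trough 17.0 μg/mL vs MEC 26 μg/mL: subtherapeutic.

17.0 μg/mL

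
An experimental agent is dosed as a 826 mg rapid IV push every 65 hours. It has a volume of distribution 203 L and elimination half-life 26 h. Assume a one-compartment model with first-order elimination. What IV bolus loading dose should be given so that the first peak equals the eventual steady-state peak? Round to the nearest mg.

f = (1/2)^(65/26) ≈ 0.176777; accumulation ratio R = 1/(1−f) ≈ 1.21474.
Loading dose to hit Cmax,ss on first dose: D_load = D_maint·R ≈ 826 × 1.21474 ≈ 1003.38 mg.

1003 mg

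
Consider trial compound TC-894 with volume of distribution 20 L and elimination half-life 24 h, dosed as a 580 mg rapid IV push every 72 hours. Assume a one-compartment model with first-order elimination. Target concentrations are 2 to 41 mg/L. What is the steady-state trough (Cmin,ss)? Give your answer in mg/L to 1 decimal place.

4.1 mg/L

τ = 72 h = 3 half-lives, so f = (1/2)^3 = 0.125.
Accumulation ratio R = 1/(1 − f) = 1/0.875 = 8/7.
Single-dose peak C₀ = D/Vd = 580/20 = 29 mg/L.
Steady-state peak Cmax,ss = C₀·R = 29 × 8/7 ≈ 33.143 mg/L.
Steady-state trough Cmin,ss = Cmax,ss·f ≈ 33.143 × 0.125 ≈ 4.143 mg/L.
Trough 4.1 mg/L vs MEC 2 mg/L: adequate.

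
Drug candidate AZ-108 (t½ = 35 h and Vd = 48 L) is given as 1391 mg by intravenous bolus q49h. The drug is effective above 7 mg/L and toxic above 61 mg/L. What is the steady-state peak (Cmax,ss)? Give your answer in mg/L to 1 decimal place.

46.7 mg/L

Over one 49-h interval, 49/35 ≈ 1.4 half-lives elapse, leaving f ≈ 0.3789 of each dose.
At steady state, accumulation factor R = 1/(1 − e^(−kτ)) ≈ 1.6100.
Single-dose peak C₀ = D/Vd = 1391/48 ≈ 28.979 mg/L.
Steady-state peak Cmax,ss = C₀·R ≈ 28.979 × 1.6100 ≈ 46.656 mg/L.
Peak 46.7 mg/L vs MTC 61 mg/L: below toxic threshold.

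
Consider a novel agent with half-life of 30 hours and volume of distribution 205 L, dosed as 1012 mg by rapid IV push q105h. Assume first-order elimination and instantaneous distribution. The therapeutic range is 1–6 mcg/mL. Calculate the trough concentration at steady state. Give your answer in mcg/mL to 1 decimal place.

Over one 105-h interval, 105/30 ≈ 3.5 half-lives elapse, leaving f ≈ 0.0884 of each dose.
Each bolus raises the concentration by D/Vd = 1012/205 ≈ 4.937 mcg/mL.
Steady-state trough Cmin,ss = C₀·f/(1−f) ≈ 4.937 × 0.0884/0.9116 ≈ 0.479 mcg/mL.
Trough 0.5 mcg/mL vs MEC 1 mcg/mL: subtherapeutic.

0.5 mcg/mL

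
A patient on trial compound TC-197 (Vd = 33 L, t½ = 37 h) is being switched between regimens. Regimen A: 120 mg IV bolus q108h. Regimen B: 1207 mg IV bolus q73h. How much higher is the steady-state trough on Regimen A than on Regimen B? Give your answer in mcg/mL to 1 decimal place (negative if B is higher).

Regimen A: f = (1/2)^(108/37) ≈ 0.1322; Cmin,ss = (120/33)·f/(1−f) ≈ 0.554 mcg/mL.
Regimen B: f = (1/2)^(73/37) ≈ 0.2547; Cmin,ss = (1207/33)·f/(1−f) ≈ 12.499 mcg/mL.
Difference ≈ 0.554 − 12.499 ≈ -11.945 mcg/mL.

-11.9 mcg/mL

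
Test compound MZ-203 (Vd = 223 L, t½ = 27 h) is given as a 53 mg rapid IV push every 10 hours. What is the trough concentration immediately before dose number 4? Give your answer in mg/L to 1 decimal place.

f = (1/2)^(τ/t½) = (1/2)^(10/27) ≈ 0.7736.
C₀ = D/Vd = 53/223 ≈ 0.238 mg/L.
Before the 4th dose, 3 doses have been given. Superposition: Cmin = C₀·(f + f² + … + f^3).
≈ 0.238 × (0.7736 + 0.5985 + 0.4630) ≈ 0.238 × 1.8351 ≈ 0.437 mg/L.

0.4 mg/L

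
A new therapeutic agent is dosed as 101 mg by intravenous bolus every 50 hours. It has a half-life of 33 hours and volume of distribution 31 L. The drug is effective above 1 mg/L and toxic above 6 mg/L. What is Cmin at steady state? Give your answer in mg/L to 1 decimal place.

Over one 50-h interval, 50/33 ≈ 1.5152 half-lives elapse, leaving f ≈ 0.3499 of each dose.
Single-dose peak C₀ = D/Vd = 101/31 ≈ 3.258 mg/L.
Steady-state trough Cmin,ss = C₀·f/(1−f) ≈ 3.258 × 0.3499/0.6501 ≈ 1.754 mg/L.
Trough 1.8 mg/L vs MEC 1 mg/L: adequate.

1.8 mg/L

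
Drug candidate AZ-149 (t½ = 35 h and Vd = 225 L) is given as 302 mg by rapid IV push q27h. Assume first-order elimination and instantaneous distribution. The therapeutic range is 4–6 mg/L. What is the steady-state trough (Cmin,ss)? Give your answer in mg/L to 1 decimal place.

1.9 mg/L

Over one 27-h interval, 27/35 ≈ 0.77143 half-lives elapse, leaving f ≈ 0.5858 of each dose.
Each bolus raises the concentration by D/Vd = 302/225 ≈ 1.342 mg/L.
Steady-state trough Cmin,ss = C₀·f/(1−f) ≈ 1.342 × 0.5858/0.4142 ≈ 1.898 mg/L.
Trough 1.9 mg/L vs MEC 4 mg/L: subtherapeutic.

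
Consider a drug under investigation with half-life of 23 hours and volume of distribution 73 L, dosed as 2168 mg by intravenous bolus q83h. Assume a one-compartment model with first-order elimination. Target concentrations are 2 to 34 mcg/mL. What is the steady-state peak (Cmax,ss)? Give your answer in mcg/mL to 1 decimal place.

32.4 mcg/mL

τ/t½ = 83/23 ≈ 3.6087, so fraction remaining f = (1/2)^(83/23) ≈ 0.0820.
At steady state, accumulation factor R = 1/(1 − e^(−kτ)) ≈ 1.0893.
Each bolus raises the concentration by D/Vd = 2168/73 ≈ 29.699 mcg/mL.
Cmax,ss = C₀/(1 − f) ≈ 29.699/0.9180 ≈ 32.352 mcg/mL.
Peak 32.4 mcg/mL vs MTC 34 mcg/mL: below toxic threshold.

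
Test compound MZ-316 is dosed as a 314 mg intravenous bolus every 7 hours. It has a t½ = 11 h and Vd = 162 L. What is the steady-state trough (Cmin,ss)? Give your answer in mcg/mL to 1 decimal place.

Over one 7-h interval, 7/11 ≈ 0.63636 half-lives elapse, leaving f ≈ 0.6433 of each dose.
Accumulation ratio R = 1/(1 − f) ≈ 1/0.3567 ≈ 2.8035.
Single-dose peak C₀ = D/Vd = 314/162 ≈ 1.938 mcg/mL.
Cmax,ss = C₀/(1 − f) ≈ 1.938/0.3567 ≈ 5.433 mcg/mL.
Steady-state trough Cmin,ss = Cmax,ss·f ≈ 5.433 × 0.6433 ≈ 3.495 mcg/mL.

3.5 mcg/mL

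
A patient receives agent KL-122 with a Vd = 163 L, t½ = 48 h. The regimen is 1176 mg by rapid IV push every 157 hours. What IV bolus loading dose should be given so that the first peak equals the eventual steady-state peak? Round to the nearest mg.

1312 mg

f = (1/2)^(157/48) ≈ 0.103605; accumulation ratio R = 1/(1−f) ≈ 1.11558.
Loading dose to hit Cmax,ss on first dose: D_load = D_maint·R ≈ 1176 × 1.11558 ≈ 1311.92 mg.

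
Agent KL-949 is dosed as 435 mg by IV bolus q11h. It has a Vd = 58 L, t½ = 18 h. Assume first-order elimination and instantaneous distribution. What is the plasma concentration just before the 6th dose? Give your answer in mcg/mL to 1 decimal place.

f = (1/2)^(τ/t½) = (1/2)^(11/18) ≈ 0.6547.
C₀ = D/Vd = 435/58 ≈ 7.500 mcg/mL.
Before the 6th dose, 5 doses have been given. Superposition: Cmin = C₀·(f + f² + … + f^5).
≈ 7.500 × (0.6547 + 0.4286 + 0.2806 + 0.1837 + 0.1203) ≈ 7.500 × 1.6679 ≈ 12.509 mcg/mL.

12.5 mcg/mL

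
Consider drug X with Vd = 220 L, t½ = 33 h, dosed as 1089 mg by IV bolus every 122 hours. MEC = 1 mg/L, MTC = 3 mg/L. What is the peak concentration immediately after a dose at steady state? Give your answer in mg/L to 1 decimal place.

5.4 mg/L

k = ln2/t½ = ln2/33 ≈ 0.021004 h⁻¹; fraction remaining f = e^(−kτ) = e^(−0.021004×122) ≈ 0.0771.
Accumulation ratio R = 1/(1 − f) ≈ 1/0.9229 ≈ 1.0835.
Each bolus raises the concentration by D/Vd = 1089/220 ≈ 4.950 mg/L.
Steady-state peak Cmax,ss = C₀·R ≈ 4.950 × 1.0835 ≈ 5.363 mg/L.
Peak 5.4 mg/L vs MTC 3 mg/L: exceeds toxic threshold.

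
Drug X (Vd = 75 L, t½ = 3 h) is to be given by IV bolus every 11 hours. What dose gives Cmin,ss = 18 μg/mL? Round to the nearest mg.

15794 mg

τ/t½ = 11/3 ≈ 3.6667, so f = (1/2)^(11/3) ≈ 0.078745.
Cmin,ss = (D/Vd)·f/(1−f), so D = Cmin,ss·Vd·(1−f)/f.
D = 18 × 75 × (1−f)/f ≈ 18 × 75 × 11.69922 ≈ 15793.95 mg.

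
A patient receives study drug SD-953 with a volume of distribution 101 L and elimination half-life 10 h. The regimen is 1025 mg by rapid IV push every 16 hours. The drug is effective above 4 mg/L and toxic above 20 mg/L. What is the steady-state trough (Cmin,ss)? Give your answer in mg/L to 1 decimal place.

5.0 mg/L

Over one 16-h interval, 16/10 ≈ 1.6 half-lives elapse, leaving f ≈ 0.3299 of each dose.
At steady state, accumulation factor R = 1/(1 − e^(−kτ)) ≈ 1.4923.
Each bolus raises the concentration by D/Vd = 1025/101 ≈ 10.149 mg/L.
Steady-state peak Cmax,ss = C₀·R ≈ 10.149 × 1.4923 ≈ 15.145 mg/L.
Steady-state trough Cmin,ss = Cmax,ss·f ≈ 15.145 × 0.3299 ≈ 4.996 mg/L.
Trough 5.0 mg/L vs MEC 4 mg/L: adequate.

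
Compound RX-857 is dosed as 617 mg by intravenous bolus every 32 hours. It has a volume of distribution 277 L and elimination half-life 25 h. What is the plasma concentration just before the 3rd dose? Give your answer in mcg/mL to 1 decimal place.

1.3 mcg/mL

f = (1/2)^(τ/t½) = (1/2)^(32/25) ≈ 0.4118.
C₀ = D/Vd = 617/277 ≈ 2.227 mcg/mL.
Before the 3rd dose, 2 doses have been given. Superposition: Cmin = C₀·(f + f²).
≈ 2.227 × (0.4118 + 0.1696) ≈ 2.227 × 0.5814 ≈ 1.295 mcg/mL.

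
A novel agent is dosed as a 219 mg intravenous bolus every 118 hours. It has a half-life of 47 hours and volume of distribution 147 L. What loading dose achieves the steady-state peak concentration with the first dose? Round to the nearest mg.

f = (1/2)^(118/47) ≈ 0.175478; accumulation ratio R = 1/(1−f) ≈ 1.21282.
Loading dose to hit Cmax,ss on first dose: D_load = D_maint·R ≈ 219 × 1.21282 ≈ 265.61 mg.

266 mg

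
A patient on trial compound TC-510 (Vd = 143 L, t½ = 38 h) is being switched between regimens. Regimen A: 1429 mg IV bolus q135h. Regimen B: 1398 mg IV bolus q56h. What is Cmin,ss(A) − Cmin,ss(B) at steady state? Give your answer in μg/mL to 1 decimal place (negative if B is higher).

-4.6 μg/mL

Regimen A: f = (1/2)^(135/38) ≈ 0.0852; Cmin,ss = (1429/143)·f/(1−f) ≈ 0.931 μg/mL.
Regimen B: f = (1/2)^(56/38) ≈ 0.3601; Cmin,ss = (1398/143)·f/(1−f) ≈ 5.502 μg/mL.
Difference ≈ 0.931 − 5.502 ≈ -4.571 μg/mL.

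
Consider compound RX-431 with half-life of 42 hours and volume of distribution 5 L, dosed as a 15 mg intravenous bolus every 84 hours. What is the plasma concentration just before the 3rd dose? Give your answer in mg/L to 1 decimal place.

f = (1/2)^(τ/t½) = (1/2)^(84/42) ≈ 0.2500.
C₀ = D/Vd = 15/5 ≈ 3.000 mg/L.
Before the 3rd dose, 2 doses have been given. Superposition: Cmin = C₀·(f + f²).
≈ 3.000 × (0.2500 + 0.0625) ≈ 3.000 × 0.3125 ≈ 0.938 mg/L.

0.9 mg/L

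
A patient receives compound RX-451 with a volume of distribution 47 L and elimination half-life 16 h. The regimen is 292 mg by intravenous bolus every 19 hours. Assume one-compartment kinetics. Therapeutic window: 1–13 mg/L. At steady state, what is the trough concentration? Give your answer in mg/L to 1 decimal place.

4.9 mg/L

Over one 19-h interval, 19/16 ≈ 1.1875 half-lives elapse, leaving f ≈ 0.4391 of each dose.
Each bolus raises the concentration by D/Vd = 292/47 ≈ 6.213 mg/L.
Steady-state trough Cmin,ss = C₀·f/(1−f) ≈ 6.213 × 0.4391/0.5609 ≈ 4.864 mg/L.
Trough 4.9 mg/L vs MEC 1 mg/L: adequate.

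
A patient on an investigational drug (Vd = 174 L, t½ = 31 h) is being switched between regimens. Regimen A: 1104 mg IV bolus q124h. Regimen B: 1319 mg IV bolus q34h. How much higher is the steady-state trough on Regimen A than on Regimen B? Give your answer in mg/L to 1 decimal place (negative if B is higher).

Regimen A: f = (1/2)^(124/31) ≈ 0.0625; Cmin,ss = (1104/174)·f/(1−f) ≈ 0.423 mg/L.
Regimen B: f = (1/2)^(34/31) ≈ 0.4676; Cmin,ss = (1319/174)·f/(1−f) ≈ 6.658 mg/L.
Difference ≈ 0.423 − 6.658 ≈ -6.235 mg/L.

-6.2 mg/L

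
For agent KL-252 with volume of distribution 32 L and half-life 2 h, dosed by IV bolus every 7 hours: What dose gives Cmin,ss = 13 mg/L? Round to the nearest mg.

4291 mg

τ/t½ = 7/2 ≈ 3.5, so f = (1/2)^(7/2) ≈ 0.088388.
Cmin,ss = (D/Vd)·f/(1−f), so D = Cmin,ss·Vd·(1−f)/f.
D = 13 × 32 × (1−f)/f ≈ 13 × 32 × 10.31375 ≈ 4290.52 mg.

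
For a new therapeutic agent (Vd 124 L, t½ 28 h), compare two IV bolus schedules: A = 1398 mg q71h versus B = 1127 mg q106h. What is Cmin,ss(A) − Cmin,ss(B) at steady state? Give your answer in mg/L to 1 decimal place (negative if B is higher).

Regimen A: f = (1/2)^(71/28) ≈ 0.1725; Cmin,ss = (1398/124)·f/(1−f) ≈ 2.350 mg/L.
Regimen B: f = (1/2)^(106/28) ≈ 0.0725; Cmin,ss = (1127/124)·f/(1−f) ≈ 0.710 mg/L.
Difference ≈ 2.350 − 0.710 ≈ 1.640 mg/L.

1.6 mg/L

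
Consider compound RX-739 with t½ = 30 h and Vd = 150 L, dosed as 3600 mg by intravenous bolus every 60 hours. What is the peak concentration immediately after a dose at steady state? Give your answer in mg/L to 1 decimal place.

τ = 60 h = 2 half-lives, so f = (1/2)^2 = 0.25.
At steady state, R = 1/(1 − 0.25) = 4/3.
Single-dose peak C₀ = D/Vd = 3600/150 = 24 mg/L.
Steady-state peak Cmax,ss = C₀·R = 24 × 4/3 ≈ 32.000 mg/L.

32.0 mg/L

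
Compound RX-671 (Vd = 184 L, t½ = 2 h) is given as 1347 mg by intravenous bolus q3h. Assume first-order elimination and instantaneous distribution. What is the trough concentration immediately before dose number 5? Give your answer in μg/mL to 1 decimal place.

3.9 μg/mL

f = (1/2)^(τ/t½) = (1/2)^(3/2) ≈ 0.3536.
C₀ = D/Vd = 1347/184 ≈ 7.321 μg/mL.
Before the 5th dose, 4 doses have been given. Superposition: Cmin = C₀·(f + f² + … + f^4).
≈ 7.321 × (0.3536 + 0.1250 + 0.0442 + 0.0156) ≈ 7.321 × 0.5384 ≈ 3.942 μg/mL.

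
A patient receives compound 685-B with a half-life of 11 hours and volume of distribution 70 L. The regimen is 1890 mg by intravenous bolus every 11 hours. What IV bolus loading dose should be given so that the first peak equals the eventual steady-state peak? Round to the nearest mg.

f = (1/2)^(11/11) ≈ 0.500000; accumulation ratio R = 1/(1−f) ≈ 2.00000.
Loading dose to hit Cmax,ss on first dose: D_load = D_maint·R ≈ 1890 × 2.00000 ≈ 3780.00 mg.

3780 mg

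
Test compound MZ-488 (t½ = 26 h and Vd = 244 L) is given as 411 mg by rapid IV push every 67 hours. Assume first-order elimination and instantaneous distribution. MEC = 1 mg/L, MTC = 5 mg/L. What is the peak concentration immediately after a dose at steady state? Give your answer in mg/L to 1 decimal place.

2.0 mg/L

k = ln2/t½ = ln2/26 ≈ 0.026660 h⁻¹; fraction remaining f = e^(−kτ) = e^(−0.026660×67) ≈ 0.1676.
Accumulation ratio R = 1/(1 − f) ≈ 1/0.8324 ≈ 1.2013.
Each bolus raises the concentration by D/Vd = 411/244 ≈ 1.684 mg/L.
Cmax,ss = C₀/(1 − f) ≈ 1.684/0.8324 ≈ 2.023 mg/L.
Peak 2.0 mg/L vs MTC 5 mg/L: below toxic threshold.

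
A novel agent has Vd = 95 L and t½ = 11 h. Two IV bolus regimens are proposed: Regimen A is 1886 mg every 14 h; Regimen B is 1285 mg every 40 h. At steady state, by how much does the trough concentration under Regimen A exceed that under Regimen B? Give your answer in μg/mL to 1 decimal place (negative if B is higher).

Regimen A: f = (1/2)^(14/11) ≈ 0.4139; Cmin,ss = (1886/95)·f/(1−f) ≈ 14.020 μg/mL.
Regimen B: f = (1/2)^(40/11) ≈ 0.0804; Cmin,ss = (1285/95)·f/(1−f) ≈ 1.183 μg/mL.
Difference ≈ 14.020 − 1.183 ≈ 12.837 μg/mL.

12.8 μg/mL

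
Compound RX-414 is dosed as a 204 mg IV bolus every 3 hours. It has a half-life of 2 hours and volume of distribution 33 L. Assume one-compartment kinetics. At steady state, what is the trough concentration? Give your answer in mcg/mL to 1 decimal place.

3.4 mcg/mL

k = ln2/t½ = ln2/2 ≈ 0.346574 h⁻¹; fraction remaining f = e^(−kτ) = e^(−0.346574×3) ≈ 0.3536.
At steady state, accumulation factor R = 1/(1 − e^(−kτ)) ≈ 1.5470.
Single-dose peak C₀ = D/Vd = 204/33 ≈ 6.182 mcg/mL.
Cmax,ss = C₀/(1 − f) ≈ 6.182/0.6464 ≈ 9.564 mcg/mL.
Steady-state trough Cmin,ss = Cmax,ss·f ≈ 9.564 × 0.3536 ≈ 3.382 mcg/mL.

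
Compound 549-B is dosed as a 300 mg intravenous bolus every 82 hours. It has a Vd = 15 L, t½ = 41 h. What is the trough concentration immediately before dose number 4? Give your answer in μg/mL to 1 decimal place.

6.6 μg/mL

f = (1/2)^(τ/t½) = (1/2)^(82/41) ≈ 0.2500.
C₀ = D/Vd = 300/15 ≈ 20.000 μg/mL.
Before the 4th dose, 3 doses have been given. Superposition: Cmin = C₀·(f + f² + … + f^3).
≈ 20.000 × (0.2500 + 0.0625 + 0.0156) ≈ 20.000 × 0.3281 ≈ 6.562 μg/mL.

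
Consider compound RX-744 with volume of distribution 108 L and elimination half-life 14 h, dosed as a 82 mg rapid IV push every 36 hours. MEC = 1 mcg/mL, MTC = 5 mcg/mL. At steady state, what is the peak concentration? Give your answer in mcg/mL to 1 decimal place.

0.9 mcg/mL

Over one 36-h interval, 36/14 ≈ 2.5714 half-lives elapse, leaving f ≈ 0.1682 of each dose.
At steady state, accumulation factor R = 1/(1 − e^(−kτ)) ≈ 1.2022.
Single-dose peak C₀ = D/Vd = 82/108 ≈ 0.759 mcg/mL.
Cmax,ss = C₀/(1 − f) ≈ 0.759/0.8318 ≈ 0.912 mcg/mL.
Peak 0.9 mcg/mL vs MTC 5 mcg/mL: below toxic threshold.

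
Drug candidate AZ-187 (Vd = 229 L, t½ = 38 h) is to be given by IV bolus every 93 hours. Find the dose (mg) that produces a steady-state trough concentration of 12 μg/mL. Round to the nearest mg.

τ/t½ = 93/38 ≈ 2.4474, so f = (1/2)^(93/38) ≈ 0.183345.
Cmin,ss = (D/Vd)·f/(1−f), so D = Cmin,ss·Vd·(1−f)/f.
D = 12 × 229 × (1−f)/f ≈ 12 × 229 × 4.45420 ≈ 12240.14 mg.

12240 mg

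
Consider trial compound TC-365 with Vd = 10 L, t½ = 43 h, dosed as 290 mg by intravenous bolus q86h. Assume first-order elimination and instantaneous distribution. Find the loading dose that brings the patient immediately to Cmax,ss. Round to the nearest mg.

387 mg

f = (1/2)^(86/43) ≈ 0.250000; accumulation ratio R = 1/(1−f) ≈ 1.33333.
Loading dose to hit Cmax,ss on first dose: D_load = D_maint·R ≈ 290 × 1.33333 ≈ 386.67 mg.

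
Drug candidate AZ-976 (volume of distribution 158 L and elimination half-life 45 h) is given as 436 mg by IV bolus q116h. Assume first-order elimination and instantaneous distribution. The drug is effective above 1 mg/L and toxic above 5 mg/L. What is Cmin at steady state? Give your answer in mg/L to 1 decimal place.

Over one 116-h interval, 116/45 ≈ 2.5778 half-lives elapse, leaving f ≈ 0.1675 of each dose.
Accumulation ratio R = 1/(1 − f) ≈ 1/0.8325 ≈ 1.2012.
Each bolus raises the concentration by D/Vd = 436/158 ≈ 2.759 mg/L.
Cmax,ss = C₀/(1 − f) ≈ 2.759/0.8325 ≈ 3.314 mg/L.
One interval later, Cmin,ss = Cmax,ss·e^(−kτ) ≈ 3.314 × 0.1675 ≈ 0.555 mg/L.
Trough 0.6 mg/L vs MEC 1 mg/L: subtherapeutic.

0.6 mg/L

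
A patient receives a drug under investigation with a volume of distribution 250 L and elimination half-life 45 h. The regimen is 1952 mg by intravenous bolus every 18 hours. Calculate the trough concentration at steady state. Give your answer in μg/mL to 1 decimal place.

24.4 μg/mL

Over one 18-h interval, 18/45 ≈ 0.4 half-lives elapse, leaving f ≈ 0.7579 of each dose.
Accumulation ratio R = 1/(1 − f) ≈ 1/0.2421 ≈ 4.1305.
Single-dose peak C₀ = D/Vd = 1952/250 ≈ 7.808 μg/mL.
Cmax,ss = C₀/(1 − f) ≈ 7.808/0.2421 ≈ 32.251 μg/mL.
One interval later, Cmin,ss = Cmax,ss·e^(−kτ) ≈ 32.251 × 0.7579 ≈ 24.443 μg/mL.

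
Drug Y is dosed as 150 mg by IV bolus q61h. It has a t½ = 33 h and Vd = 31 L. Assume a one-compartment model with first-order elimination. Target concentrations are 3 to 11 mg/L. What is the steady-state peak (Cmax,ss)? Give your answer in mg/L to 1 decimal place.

6.7 mg/L

k = ln2/t½ = ln2/33 ≈ 0.021004 h⁻¹; fraction remaining f = e^(−kτ) = e^(−0.021004×61) ≈ 0.2777.
Accumulation ratio R = 1/(1 − f) ≈ 1/0.7223 ≈ 1.3845.
Single-dose peak C₀ = D/Vd = 150/31 ≈ 4.839 mg/L.
Steady-state peak Cmax,ss = C₀·R ≈ 4.839 × 1.3845 ≈ 6.700 mg/L.
Peak 6.7 mg/L vs MTC 11 mg/L: below toxic threshold.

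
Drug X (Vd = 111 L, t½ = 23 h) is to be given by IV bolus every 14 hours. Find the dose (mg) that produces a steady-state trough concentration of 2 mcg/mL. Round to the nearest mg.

117 mg

τ/t½ = 14/23 ≈ 0.6087, so f = (1/2)^(14/23) ≈ 0.655789.
Cmin,ss = (D/Vd)·f/(1−f), so D = Cmin,ss·Vd·(1−f)/f.
D = 2 × 111 × (1−f)/f ≈ 2 × 111 × 0.52488 ≈ 116.52 mg.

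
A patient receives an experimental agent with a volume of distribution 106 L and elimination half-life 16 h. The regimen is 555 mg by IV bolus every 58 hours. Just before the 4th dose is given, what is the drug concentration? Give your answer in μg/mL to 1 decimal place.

f = (1/2)^(τ/t½) = (1/2)^(58/16) ≈ 0.0811.
C₀ = D/Vd = 555/106 ≈ 5.236 μg/mL.
Before the 4th dose, 3 doses have been given. Superposition: Cmin = C₀·(f + f² + … + f^3).
≈ 5.236 × (0.0811 + 0.0066 + 0.0005) ≈ 5.236 × 0.0882 ≈ 0.462 μg/mL.

0.5 μg/mL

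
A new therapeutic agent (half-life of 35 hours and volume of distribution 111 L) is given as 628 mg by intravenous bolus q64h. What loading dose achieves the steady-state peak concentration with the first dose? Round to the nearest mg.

f = (1/2)^(64/35) ≈ 0.281543; accumulation ratio R = 1/(1−f) ≈ 1.39187.
Loading dose to hit Cmax,ss on first dose: D_load = D_maint·R ≈ 628 × 1.39187 ≈ 874.09 mg.

874 mg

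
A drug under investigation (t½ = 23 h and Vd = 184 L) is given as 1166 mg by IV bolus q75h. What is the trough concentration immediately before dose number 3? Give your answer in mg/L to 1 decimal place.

0.7 mg/L

f = (1/2)^(τ/t½) = (1/2)^(75/23) ≈ 0.1043.
C₀ = D/Vd = 1166/184 ≈ 6.337 mg/L.
Before the 3rd dose, 2 doses have been given. Superposition: Cmin = C₀·(f + f²).
≈ 6.337 × (0.1043 + 0.0109) ≈ 6.337 × 0.1152 ≈ 0.730 mg/L.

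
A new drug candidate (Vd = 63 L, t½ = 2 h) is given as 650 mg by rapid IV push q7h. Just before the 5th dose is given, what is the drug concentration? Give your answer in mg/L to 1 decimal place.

f = (1/2)^(τ/t½) = (1/2)^(7/2) ≈ 0.0884.
C₀ = D/Vd = 650/63 ≈ 10.317 mg/L.
Before the 5th dose, 4 doses have been given. Superposition: Cmin = C₀·(f + f² + … + f^4).
≈ 10.317 × (0.0884 + 0.0078 + 0.0007 + 0.0001) ≈ 10.317 × 0.0970 ≈ 1.001 mg/L.

1.0 mg/L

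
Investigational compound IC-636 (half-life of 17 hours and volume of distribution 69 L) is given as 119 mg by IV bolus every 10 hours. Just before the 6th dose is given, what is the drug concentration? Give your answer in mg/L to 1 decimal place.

f = (1/2)^(τ/t½) = (1/2)^(10/17) ≈ 0.6652.
C₀ = D/Vd = 119/69 ≈ 1.725 mg/L.
Before the 6th dose, 5 doses have been given. Superposition: Cmin = C₀·(f + f² + … + f^5).
≈ 1.725 × (0.6652 + 0.4425 + 0.2943 + 0.1958 + 0.1302) ≈ 1.725 × 1.7280 ≈ 2.981 mg/L.

3.0 mg/L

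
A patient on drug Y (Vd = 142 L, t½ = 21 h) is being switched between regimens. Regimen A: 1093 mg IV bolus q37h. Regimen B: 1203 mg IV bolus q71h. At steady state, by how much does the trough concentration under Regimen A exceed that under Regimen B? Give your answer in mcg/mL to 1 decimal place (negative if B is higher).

2.3 mcg/mL

Regimen A: f = (1/2)^(37/21) ≈ 0.2949; Cmin,ss = (1093/142)·f/(1−f) ≈ 3.219 mcg/mL.
Regimen B: f = (1/2)^(71/21) ≈ 0.0960; Cmin,ss = (1203/142)·f/(1−f) ≈ 0.900 mcg/mL.
Difference ≈ 3.219 − 0.900 ≈ 2.319 mcg/mL.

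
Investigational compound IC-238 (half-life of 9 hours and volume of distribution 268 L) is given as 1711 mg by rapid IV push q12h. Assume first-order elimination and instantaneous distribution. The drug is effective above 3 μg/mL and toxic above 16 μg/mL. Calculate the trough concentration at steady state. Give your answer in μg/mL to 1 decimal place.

Over one 12-h interval, 12/9 ≈ 1.3333 half-lives elapse, leaving f ≈ 0.3969 of each dose.
Single-dose peak C₀ = D/Vd = 1711/268 ≈ 6.384 μg/mL.
Steady-state trough Cmin,ss = C₀·f/(1−f) ≈ 6.384 × 0.3969/0.6031 ≈ 4.201 μg/mL.
Trough 4.2 μg/mL vs MEC 3 μg/mL: adequate.

4.2 μg/mL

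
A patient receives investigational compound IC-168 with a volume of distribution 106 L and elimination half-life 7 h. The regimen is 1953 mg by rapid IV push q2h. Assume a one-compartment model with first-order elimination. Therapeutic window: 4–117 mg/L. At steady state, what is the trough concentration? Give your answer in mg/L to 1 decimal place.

84.1 mg/L

Over one 2-h interval, 2/7 ≈ 0.28571 half-lives elapse, leaving f ≈ 0.8203 of each dose.
Accumulation ratio R = 1/(1 − f) ≈ 1/0.1797 ≈ 5.5648.
Each bolus raises the concentration by D/Vd = 1953/106 ≈ 18.425 mg/L.
Cmax,ss = C₀/(1 − f) ≈ 18.425/0.1797 ≈ 102.532 mg/L.
One interval later, Cmin,ss = Cmax,ss·e^(−kτ) ≈ 102.532 × 0.8203 ≈ 84.107 mg/L.
Trough 84.1 mg/L vs MEC 4 mg/L: adequate.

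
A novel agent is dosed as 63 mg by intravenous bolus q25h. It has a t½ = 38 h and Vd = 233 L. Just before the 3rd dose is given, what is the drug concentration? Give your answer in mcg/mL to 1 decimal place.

f = (1/2)^(τ/t½) = (1/2)^(25/38) ≈ 0.6338.
C₀ = D/Vd = 63/233 ≈ 0.270 mcg/mL.
Before the 3rd dose, 2 doses have been given. Superposition: Cmin = C₀·(f + f²).
≈ 0.270 × (0.6338 + 0.4017) ≈ 0.270 × 1.0355 ≈ 0.280 mcg/mL.

0.3 mcg/mL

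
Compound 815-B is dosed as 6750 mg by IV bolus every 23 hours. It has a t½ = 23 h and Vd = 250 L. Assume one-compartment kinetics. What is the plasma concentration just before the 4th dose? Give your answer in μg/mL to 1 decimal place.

f = (1/2)^(τ/t½) = (1/2)^(23/23) ≈ 0.5000.
C₀ = D/Vd = 6750/250 ≈ 27.000 μg/mL.
Before the 4th dose, 3 doses have been given. Superposition: Cmin = C₀·(f + f² + … + f^3).
≈ 27.000 × (0.5000 + 0.2500 + 0.1250) ≈ 27.000 × 0.8750 ≈ 23.625 μg/mL.

23.6 μg/mL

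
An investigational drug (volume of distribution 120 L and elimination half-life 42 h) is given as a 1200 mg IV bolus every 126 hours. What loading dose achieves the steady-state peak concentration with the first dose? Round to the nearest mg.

f = (1/2)^(126/42) ≈ 0.125000; accumulation ratio R = 1/(1−f) ≈ 1.14286.
Loading dose to hit Cmax,ss on first dose: D_load = D_maint·R ≈ 1200 × 1.14286 ≈ 1371.43 mg.

1371 mg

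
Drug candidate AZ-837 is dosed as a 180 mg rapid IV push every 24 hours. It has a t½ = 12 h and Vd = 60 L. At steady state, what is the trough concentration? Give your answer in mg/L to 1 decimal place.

1.0 mg/L

τ = 24 h = 2 half-lives, so f = (1/2)^2 = 0.25.
At steady state, R = 1/(1 − 0.25) = 4/3.
Single-dose peak C₀ = D/Vd = 180/60 = 3 mg/L.
Steady-state peak Cmax,ss = C₀·R = 3 × 4/3 ≈ 4.000 mg/L.
Steady-state trough Cmin,ss = Cmax,ss·f ≈ 4.000 × 0.25 ≈ 1.000 mg/L.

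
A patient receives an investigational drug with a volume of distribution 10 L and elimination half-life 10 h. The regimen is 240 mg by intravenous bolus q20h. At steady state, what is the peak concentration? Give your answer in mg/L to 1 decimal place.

32.0 mg/L

The dosing interval is 2 half-lives, so f = 2^(−2) = 0.25.
Accumulation ratio R = 1/(1 − f) = 1/0.75 = 4/3.
Single-dose peak C₀ = D/Vd = 240/10 = 24 mg/L.
Steady-state peak Cmax,ss = C₀·R = 24 × 4/3 ≈ 32.000 mg/L.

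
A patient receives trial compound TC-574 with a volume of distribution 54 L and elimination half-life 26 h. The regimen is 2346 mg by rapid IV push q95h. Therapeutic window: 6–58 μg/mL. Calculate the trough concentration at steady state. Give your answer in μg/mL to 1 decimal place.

3.7 μg/mL

Over one 95-h interval, 95/26 ≈ 3.6538 half-lives elapse, leaving f ≈ 0.0794 of each dose.
Accumulation ratio R = 1/(1 − f) ≈ 1/0.9206 ≈ 1.0862.
Single-dose peak C₀ = D/Vd = 2346/54 ≈ 43.444 μg/mL.
Steady-state peak Cmax,ss = C₀·R ≈ 43.444 × 1.0862 ≈ 47.189 μg/mL.
Steady-state trough Cmin,ss = Cmax,ss·f ≈ 47.189 × 0.0794 ≈ 3.747 μg/mL.
Trough 3.7 μg/mL vs MEC 6 μg/mL: subtherapeutic.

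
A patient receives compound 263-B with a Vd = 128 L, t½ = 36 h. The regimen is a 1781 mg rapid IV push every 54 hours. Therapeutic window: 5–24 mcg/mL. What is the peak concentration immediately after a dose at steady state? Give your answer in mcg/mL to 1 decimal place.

τ/t½ = 54/36 ≈ 1.5, so fraction remaining f = (1/2)^(54/36) ≈ 0.3536.
At steady state, accumulation factor R = 1/(1 − e^(−kτ)) ≈ 1.5470.
Each bolus raises the concentration by D/Vd = 1781/128 ≈ 13.914 mcg/mL.
Steady-state peak Cmax,ss = C₀·R ≈ 13.914 × 1.5470 ≈ 21.525 mcg/mL.
Peak 21.5 mcg/mL vs MTC 24 mcg/mL: below toxic threshold.

21.5 mcg/mL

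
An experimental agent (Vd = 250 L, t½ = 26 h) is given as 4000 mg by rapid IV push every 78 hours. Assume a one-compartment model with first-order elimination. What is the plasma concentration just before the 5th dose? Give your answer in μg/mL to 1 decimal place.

2.3 μg/mL

f = (1/2)^(τ/t½) = (1/2)^(78/26) ≈ 0.1250.
C₀ = D/Vd = 4000/250 ≈ 16.000 μg/mL.
Before the 5th dose, 4 doses have been given. Superposition: Cmin = C₀·(f + f² + … + f^4).
≈ 16.000 × (0.1250 + 0.0156 + 0.0020 + 0.0002) ≈ 16.000 × 0.1428 ≈ 2.285 μg/mL.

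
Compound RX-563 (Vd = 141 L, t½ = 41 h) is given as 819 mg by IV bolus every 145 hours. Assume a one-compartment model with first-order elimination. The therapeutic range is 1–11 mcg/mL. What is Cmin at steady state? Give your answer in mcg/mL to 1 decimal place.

k = ln2/t½ = ln2/41 ≈ 0.016906 h⁻¹; fraction remaining f = e^(−kτ) = e^(−0.016906×145) ≈ 0.0862.
Accumulation ratio R = 1/(1 − f) ≈ 1/0.9138 ≈ 1.0943.
Single-dose peak C₀ = D/Vd = 819/141 ≈ 5.809 mcg/mL.
Cmax,ss = C₀/(1 − f) ≈ 5.809/0.9138 ≈ 6.357 mcg/mL.
Steady-state trough Cmin,ss = Cmax,ss·f ≈ 6.357 × 0.0862 ≈ 0.548 mcg/mL.
Trough 0.5 mcg/mL vs MEC 1 mcg/mL: subtherapeutic.

0.5 mcg/mL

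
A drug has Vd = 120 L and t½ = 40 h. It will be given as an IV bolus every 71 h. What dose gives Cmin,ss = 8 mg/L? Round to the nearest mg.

τ/t½ = 71/40 ≈ 1.775, so f = (1/2)^(71/40) ≈ 0.292194.
Cmin,ss = (D/Vd)·f/(1−f), so D = Cmin,ss·Vd·(1−f)/f.
D = 8 × 120 × (1−f)/f ≈ 8 × 120 × 2.42238 ≈ 2325.48 mg.

2325 mg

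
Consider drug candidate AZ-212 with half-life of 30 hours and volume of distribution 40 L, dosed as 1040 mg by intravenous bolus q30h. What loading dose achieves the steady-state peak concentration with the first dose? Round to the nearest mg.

2080 mg

f = (1/2)^(30/30) ≈ 0.500000; accumulation ratio R = 1/(1−f) ≈ 2.00000.
Loading dose to hit Cmax,ss on first dose: D_load = D_maint·R ≈ 1040 × 2.00000 ≈ 2080.00 mg.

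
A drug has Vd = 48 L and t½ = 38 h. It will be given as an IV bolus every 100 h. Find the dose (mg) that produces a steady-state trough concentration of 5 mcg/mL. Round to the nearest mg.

1247 mg

τ/t½ = 100/38 ≈ 2.6316, so f = (1/2)^(100/38) ≈ 0.161367.
Cmin,ss = (D/Vd)·f/(1−f), so D = Cmin,ss·Vd·(1−f)/f.
D = 5 × 48 × (1−f)/f ≈ 5 × 48 × 5.19705 ≈ 1247.29 mg.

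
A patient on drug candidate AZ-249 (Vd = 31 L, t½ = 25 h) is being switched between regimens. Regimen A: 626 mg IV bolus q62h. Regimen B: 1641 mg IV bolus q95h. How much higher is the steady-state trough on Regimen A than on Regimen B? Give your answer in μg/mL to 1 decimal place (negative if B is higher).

0.3 μg/mL

Regimen A: f = (1/2)^(62/25) ≈ 0.1792; Cmin,ss = (626/31)·f/(1−f) ≈ 4.409 μg/mL.
Regimen B: f = (1/2)^(95/25) ≈ 0.0718; Cmin,ss = (1641/31)·f/(1−f) ≈ 4.095 μg/mL.
Difference ≈ 4.409 − 4.095 ≈ 0.314 μg/mL.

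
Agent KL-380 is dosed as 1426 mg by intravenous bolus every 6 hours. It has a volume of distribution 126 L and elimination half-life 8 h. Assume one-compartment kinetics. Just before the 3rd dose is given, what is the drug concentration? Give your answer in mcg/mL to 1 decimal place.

f = (1/2)^(τ/t½) = (1/2)^(6/8) ≈ 0.5946.
C₀ = D/Vd = 1426/126 ≈ 11.317 mcg/mL.
Before the 3rd dose, 2 doses have been given. Superposition: Cmin = C₀·(f + f²).
≈ 11.317 × (0.5946 + 0.3535) ≈ 11.317 × 0.9481 ≈ 10.730 mcg/mL.

10.7 mcg/mL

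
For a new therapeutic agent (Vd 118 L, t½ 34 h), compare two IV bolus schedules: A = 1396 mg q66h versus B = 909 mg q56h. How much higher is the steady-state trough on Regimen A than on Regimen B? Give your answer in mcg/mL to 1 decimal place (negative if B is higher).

Regimen A: f = (1/2)^(66/34) ≈ 0.2604; Cmin,ss = (1396/118)·f/(1−f) ≈ 4.165 mcg/mL.
Regimen B: f = (1/2)^(56/34) ≈ 0.3193; Cmin,ss = (909/118)·f/(1−f) ≈ 3.613 mcg/mL.
Difference ≈ 4.165 − 3.613 ≈ 0.552 mcg/mL.

0.6 mcg/mL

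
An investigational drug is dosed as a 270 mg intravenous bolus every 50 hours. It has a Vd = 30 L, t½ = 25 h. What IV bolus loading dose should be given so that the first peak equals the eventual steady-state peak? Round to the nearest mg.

f = (1/2)^(50/25) ≈ 0.250000; accumulation ratio R = 1/(1−f) ≈ 1.33333.
Loading dose to hit Cmax,ss on first dose: D_load = D_maint·R ≈ 270 × 1.33333 ≈ 360.00 mg.

360 mg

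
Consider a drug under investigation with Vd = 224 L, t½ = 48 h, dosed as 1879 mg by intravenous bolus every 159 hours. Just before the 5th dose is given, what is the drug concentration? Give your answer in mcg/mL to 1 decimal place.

f = (1/2)^(τ/t½) = (1/2)^(159/48) ≈ 0.1007.
C₀ = D/Vd = 1879/224 ≈ 8.388 mcg/mL.
Before the 5th dose, 4 doses have been given. Superposition: Cmin = C₀·(f + f² + … + f^4).
≈ 8.388 × (0.1007 + 0.0101 + 0.0010 + 0.0001) ≈ 8.388 × 0.1119 ≈ 0.939 mcg/mL.

0.9 mcg/mL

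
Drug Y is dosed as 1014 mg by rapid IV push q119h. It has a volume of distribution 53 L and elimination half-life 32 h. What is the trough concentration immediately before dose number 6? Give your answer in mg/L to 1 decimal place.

f = (1/2)^(τ/t½) = (1/2)^(119/32) ≈ 0.0760.
C₀ = D/Vd = 1014/53 ≈ 19.132 mg/L.
Before the 6th dose, 5 doses have been given. Superposition: Cmin = C₀·(f + f² + … + f^5).
≈ 19.132 × (0.0760 + 0.0058 + 0.0004 + 0.0000 + 0.0000) ≈ 19.132 × 0.0822 ≈ 1.573 mg/L.

1.6 mg/L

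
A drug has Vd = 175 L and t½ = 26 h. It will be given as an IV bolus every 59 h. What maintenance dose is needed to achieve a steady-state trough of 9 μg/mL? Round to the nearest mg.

τ/t½ = 59/26 ≈ 2.2692, so f = (1/2)^(59/26) ≈ 0.207440.
Cmin,ss = (D/Vd)·f/(1−f), so D = Cmin,ss·Vd·(1−f)/f.
D = 9 × 175 × (1−f)/f ≈ 9 × 175 × 3.82067 ≈ 6017.56 mg.

6018 mg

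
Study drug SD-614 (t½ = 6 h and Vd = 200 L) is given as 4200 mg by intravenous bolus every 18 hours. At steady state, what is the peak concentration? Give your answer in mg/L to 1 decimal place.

The dosing interval is 3 half-lives, so f = 2^(−3) = 0.125.
Accumulation ratio R = 1/(1 − f) = 1/0.875 = 8/7.
Single-dose peak C₀ = D/Vd = 4200/200 = 21 mg/L.
Steady-state peak Cmax,ss = C₀·R = 21 × 8/7 ≈ 24.000 mg/L.

24.0 mg/L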